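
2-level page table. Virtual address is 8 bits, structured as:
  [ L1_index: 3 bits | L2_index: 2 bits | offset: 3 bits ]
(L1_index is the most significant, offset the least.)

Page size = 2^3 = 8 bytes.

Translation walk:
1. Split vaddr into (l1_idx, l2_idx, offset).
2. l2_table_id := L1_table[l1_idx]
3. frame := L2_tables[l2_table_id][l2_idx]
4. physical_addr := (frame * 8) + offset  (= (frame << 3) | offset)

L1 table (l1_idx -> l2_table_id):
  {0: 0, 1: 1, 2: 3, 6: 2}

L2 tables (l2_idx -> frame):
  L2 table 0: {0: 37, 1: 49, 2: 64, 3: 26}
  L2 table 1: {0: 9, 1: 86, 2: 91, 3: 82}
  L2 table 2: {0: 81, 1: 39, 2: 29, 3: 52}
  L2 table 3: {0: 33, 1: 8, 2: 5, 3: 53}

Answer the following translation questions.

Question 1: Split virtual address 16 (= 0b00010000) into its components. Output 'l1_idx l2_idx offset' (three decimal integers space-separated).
Answer: 0 2 0

Derivation:
vaddr = 16 = 0b00010000
  top 3 bits -> l1_idx = 0
  next 2 bits -> l2_idx = 2
  bottom 3 bits -> offset = 0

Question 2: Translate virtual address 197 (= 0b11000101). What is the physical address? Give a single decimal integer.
vaddr = 197 = 0b11000101
Split: l1_idx=6, l2_idx=0, offset=5
L1[6] = 2
L2[2][0] = 81
paddr = 81 * 8 + 5 = 653

Answer: 653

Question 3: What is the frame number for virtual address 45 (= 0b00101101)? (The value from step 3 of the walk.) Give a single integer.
vaddr = 45: l1_idx=1, l2_idx=1
L1[1] = 1; L2[1][1] = 86

Answer: 86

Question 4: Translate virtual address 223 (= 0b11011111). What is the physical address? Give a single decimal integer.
Answer: 423

Derivation:
vaddr = 223 = 0b11011111
Split: l1_idx=6, l2_idx=3, offset=7
L1[6] = 2
L2[2][3] = 52
paddr = 52 * 8 + 7 = 423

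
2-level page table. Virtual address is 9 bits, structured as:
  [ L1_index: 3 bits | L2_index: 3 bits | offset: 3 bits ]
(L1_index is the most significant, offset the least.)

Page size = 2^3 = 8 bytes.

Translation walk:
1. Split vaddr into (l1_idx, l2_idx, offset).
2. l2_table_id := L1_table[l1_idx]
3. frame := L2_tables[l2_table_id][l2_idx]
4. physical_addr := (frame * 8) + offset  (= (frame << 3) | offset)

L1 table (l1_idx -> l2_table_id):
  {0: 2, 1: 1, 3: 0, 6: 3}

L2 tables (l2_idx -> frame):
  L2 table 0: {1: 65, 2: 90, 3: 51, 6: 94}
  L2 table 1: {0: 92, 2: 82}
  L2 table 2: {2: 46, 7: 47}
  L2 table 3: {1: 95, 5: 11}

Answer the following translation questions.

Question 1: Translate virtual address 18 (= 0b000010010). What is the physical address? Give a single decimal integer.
vaddr = 18 = 0b000010010
Split: l1_idx=0, l2_idx=2, offset=2
L1[0] = 2
L2[2][2] = 46
paddr = 46 * 8 + 2 = 370

Answer: 370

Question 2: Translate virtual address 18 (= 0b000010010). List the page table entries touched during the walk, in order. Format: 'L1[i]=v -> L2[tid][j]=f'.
Answer: L1[0]=2 -> L2[2][2]=46

Derivation:
vaddr = 18 = 0b000010010
Split: l1_idx=0, l2_idx=2, offset=2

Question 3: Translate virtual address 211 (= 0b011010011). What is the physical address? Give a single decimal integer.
Answer: 723

Derivation:
vaddr = 211 = 0b011010011
Split: l1_idx=3, l2_idx=2, offset=3
L1[3] = 0
L2[0][2] = 90
paddr = 90 * 8 + 3 = 723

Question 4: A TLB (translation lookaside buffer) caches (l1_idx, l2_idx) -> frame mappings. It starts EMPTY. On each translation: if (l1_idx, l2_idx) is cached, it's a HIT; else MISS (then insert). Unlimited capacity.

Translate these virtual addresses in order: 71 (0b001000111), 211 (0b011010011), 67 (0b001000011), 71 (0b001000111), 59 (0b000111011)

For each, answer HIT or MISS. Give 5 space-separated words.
Answer: MISS MISS HIT HIT MISS

Derivation:
vaddr=71: (1,0) not in TLB -> MISS, insert
vaddr=211: (3,2) not in TLB -> MISS, insert
vaddr=67: (1,0) in TLB -> HIT
vaddr=71: (1,0) in TLB -> HIT
vaddr=59: (0,7) not in TLB -> MISS, insert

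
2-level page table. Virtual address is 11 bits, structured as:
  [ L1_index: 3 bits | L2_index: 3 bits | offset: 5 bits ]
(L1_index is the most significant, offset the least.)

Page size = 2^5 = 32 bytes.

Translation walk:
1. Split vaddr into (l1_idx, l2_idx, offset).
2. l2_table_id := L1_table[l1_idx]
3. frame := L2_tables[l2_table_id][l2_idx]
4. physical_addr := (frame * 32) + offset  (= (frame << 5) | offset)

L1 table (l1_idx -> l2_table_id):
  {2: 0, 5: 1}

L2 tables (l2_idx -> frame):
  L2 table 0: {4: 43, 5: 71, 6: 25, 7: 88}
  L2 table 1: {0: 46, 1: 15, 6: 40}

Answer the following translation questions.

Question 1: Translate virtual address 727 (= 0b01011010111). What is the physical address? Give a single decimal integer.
Answer: 823

Derivation:
vaddr = 727 = 0b01011010111
Split: l1_idx=2, l2_idx=6, offset=23
L1[2] = 0
L2[0][6] = 25
paddr = 25 * 32 + 23 = 823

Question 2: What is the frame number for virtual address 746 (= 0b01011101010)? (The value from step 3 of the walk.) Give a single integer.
vaddr = 746: l1_idx=2, l2_idx=7
L1[2] = 0; L2[0][7] = 88

Answer: 88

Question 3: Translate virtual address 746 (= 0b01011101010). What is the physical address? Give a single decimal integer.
vaddr = 746 = 0b01011101010
Split: l1_idx=2, l2_idx=7, offset=10
L1[2] = 0
L2[0][7] = 88
paddr = 88 * 32 + 10 = 2826

Answer: 2826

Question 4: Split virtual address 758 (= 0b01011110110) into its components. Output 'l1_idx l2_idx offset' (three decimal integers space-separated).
Answer: 2 7 22

Derivation:
vaddr = 758 = 0b01011110110
  top 3 bits -> l1_idx = 2
  next 3 bits -> l2_idx = 7
  bottom 5 bits -> offset = 22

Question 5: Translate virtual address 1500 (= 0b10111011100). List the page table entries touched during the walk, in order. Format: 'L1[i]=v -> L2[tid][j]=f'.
Answer: L1[5]=1 -> L2[1][6]=40

Derivation:
vaddr = 1500 = 0b10111011100
Split: l1_idx=5, l2_idx=6, offset=28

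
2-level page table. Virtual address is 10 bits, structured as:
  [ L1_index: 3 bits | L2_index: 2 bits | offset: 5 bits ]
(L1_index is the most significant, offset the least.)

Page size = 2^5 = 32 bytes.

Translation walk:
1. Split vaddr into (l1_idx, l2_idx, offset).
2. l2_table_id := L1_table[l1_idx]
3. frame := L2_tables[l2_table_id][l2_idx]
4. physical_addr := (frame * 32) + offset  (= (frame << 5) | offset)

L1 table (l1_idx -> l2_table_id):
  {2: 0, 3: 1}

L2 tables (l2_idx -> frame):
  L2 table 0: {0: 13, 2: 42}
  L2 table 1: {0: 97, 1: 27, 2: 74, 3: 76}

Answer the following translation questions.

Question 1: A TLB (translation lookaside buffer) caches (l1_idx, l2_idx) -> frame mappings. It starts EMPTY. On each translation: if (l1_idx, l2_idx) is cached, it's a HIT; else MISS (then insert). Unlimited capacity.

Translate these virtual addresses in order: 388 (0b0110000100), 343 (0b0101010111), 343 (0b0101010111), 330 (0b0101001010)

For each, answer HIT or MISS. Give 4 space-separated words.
vaddr=388: (3,0) not in TLB -> MISS, insert
vaddr=343: (2,2) not in TLB -> MISS, insert
vaddr=343: (2,2) in TLB -> HIT
vaddr=330: (2,2) in TLB -> HIT

Answer: MISS MISS HIT HIT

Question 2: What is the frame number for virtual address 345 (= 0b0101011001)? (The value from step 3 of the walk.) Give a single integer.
Answer: 42

Derivation:
vaddr = 345: l1_idx=2, l2_idx=2
L1[2] = 0; L2[0][2] = 42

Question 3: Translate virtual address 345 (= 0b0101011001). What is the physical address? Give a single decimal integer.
Answer: 1369

Derivation:
vaddr = 345 = 0b0101011001
Split: l1_idx=2, l2_idx=2, offset=25
L1[2] = 0
L2[0][2] = 42
paddr = 42 * 32 + 25 = 1369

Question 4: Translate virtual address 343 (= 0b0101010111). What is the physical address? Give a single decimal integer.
Answer: 1367

Derivation:
vaddr = 343 = 0b0101010111
Split: l1_idx=2, l2_idx=2, offset=23
L1[2] = 0
L2[0][2] = 42
paddr = 42 * 32 + 23 = 1367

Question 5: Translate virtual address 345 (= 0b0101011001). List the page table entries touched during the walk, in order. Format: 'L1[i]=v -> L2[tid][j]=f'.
Answer: L1[2]=0 -> L2[0][2]=42

Derivation:
vaddr = 345 = 0b0101011001
Split: l1_idx=2, l2_idx=2, offset=25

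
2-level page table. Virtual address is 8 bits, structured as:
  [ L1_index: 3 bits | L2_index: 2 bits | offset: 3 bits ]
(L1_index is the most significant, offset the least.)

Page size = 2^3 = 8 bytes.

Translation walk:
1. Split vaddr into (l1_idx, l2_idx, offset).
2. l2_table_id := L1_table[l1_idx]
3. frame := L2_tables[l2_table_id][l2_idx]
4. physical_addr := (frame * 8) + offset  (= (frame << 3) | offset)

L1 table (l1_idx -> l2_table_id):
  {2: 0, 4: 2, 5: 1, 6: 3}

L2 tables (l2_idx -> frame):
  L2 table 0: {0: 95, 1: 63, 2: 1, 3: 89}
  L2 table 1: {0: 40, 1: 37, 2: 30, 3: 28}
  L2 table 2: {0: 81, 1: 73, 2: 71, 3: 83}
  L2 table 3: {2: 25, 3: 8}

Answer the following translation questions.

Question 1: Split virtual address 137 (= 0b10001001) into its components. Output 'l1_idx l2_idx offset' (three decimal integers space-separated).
vaddr = 137 = 0b10001001
  top 3 bits -> l1_idx = 4
  next 2 bits -> l2_idx = 1
  bottom 3 bits -> offset = 1

Answer: 4 1 1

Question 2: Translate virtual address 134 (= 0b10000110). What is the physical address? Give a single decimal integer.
Answer: 654

Derivation:
vaddr = 134 = 0b10000110
Split: l1_idx=4, l2_idx=0, offset=6
L1[4] = 2
L2[2][0] = 81
paddr = 81 * 8 + 6 = 654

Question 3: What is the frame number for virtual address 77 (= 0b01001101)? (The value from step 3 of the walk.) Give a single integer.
vaddr = 77: l1_idx=2, l2_idx=1
L1[2] = 0; L2[0][1] = 63

Answer: 63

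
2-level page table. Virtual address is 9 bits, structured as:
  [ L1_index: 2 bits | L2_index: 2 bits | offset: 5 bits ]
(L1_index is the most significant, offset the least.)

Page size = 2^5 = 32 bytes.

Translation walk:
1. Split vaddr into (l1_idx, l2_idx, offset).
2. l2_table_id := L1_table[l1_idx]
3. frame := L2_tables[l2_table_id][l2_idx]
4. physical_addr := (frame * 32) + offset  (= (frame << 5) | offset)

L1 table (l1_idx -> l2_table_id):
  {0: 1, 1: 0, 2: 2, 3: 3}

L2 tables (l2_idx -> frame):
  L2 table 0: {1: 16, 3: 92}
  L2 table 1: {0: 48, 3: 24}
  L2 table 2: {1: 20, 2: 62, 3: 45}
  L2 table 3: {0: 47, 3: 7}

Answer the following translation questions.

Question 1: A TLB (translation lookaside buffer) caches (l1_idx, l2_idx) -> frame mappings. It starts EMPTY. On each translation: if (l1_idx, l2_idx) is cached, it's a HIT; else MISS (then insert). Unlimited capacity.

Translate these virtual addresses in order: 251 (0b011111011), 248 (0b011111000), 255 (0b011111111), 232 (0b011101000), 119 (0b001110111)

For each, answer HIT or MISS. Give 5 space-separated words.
Answer: MISS HIT HIT HIT MISS

Derivation:
vaddr=251: (1,3) not in TLB -> MISS, insert
vaddr=248: (1,3) in TLB -> HIT
vaddr=255: (1,3) in TLB -> HIT
vaddr=232: (1,3) in TLB -> HIT
vaddr=119: (0,3) not in TLB -> MISS, insert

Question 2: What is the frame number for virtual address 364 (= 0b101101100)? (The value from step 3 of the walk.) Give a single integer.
vaddr = 364: l1_idx=2, l2_idx=3
L1[2] = 2; L2[2][3] = 45

Answer: 45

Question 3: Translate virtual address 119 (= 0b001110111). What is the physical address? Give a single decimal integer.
Answer: 791

Derivation:
vaddr = 119 = 0b001110111
Split: l1_idx=0, l2_idx=3, offset=23
L1[0] = 1
L2[1][3] = 24
paddr = 24 * 32 + 23 = 791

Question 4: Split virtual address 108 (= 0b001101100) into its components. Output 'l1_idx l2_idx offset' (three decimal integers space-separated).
Answer: 0 3 12

Derivation:
vaddr = 108 = 0b001101100
  top 2 bits -> l1_idx = 0
  next 2 bits -> l2_idx = 3
  bottom 5 bits -> offset = 12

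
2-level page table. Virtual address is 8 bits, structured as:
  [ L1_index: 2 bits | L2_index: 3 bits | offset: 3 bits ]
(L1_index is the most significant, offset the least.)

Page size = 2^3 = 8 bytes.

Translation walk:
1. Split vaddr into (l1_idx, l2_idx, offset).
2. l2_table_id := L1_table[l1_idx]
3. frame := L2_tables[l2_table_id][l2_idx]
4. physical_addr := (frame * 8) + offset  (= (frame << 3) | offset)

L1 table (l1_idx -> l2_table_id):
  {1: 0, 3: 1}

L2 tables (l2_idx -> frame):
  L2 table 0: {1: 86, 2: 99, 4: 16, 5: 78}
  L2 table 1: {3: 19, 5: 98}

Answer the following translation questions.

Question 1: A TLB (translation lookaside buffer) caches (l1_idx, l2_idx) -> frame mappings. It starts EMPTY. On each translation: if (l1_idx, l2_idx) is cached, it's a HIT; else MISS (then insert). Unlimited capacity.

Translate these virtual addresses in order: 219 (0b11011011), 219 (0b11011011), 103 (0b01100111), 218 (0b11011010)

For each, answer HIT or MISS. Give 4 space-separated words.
vaddr=219: (3,3) not in TLB -> MISS, insert
vaddr=219: (3,3) in TLB -> HIT
vaddr=103: (1,4) not in TLB -> MISS, insert
vaddr=218: (3,3) in TLB -> HIT

Answer: MISS HIT MISS HIT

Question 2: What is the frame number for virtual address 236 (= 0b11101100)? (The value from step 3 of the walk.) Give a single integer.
Answer: 98

Derivation:
vaddr = 236: l1_idx=3, l2_idx=5
L1[3] = 1; L2[1][5] = 98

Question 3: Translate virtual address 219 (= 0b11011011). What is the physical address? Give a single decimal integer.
Answer: 155

Derivation:
vaddr = 219 = 0b11011011
Split: l1_idx=3, l2_idx=3, offset=3
L1[3] = 1
L2[1][3] = 19
paddr = 19 * 8 + 3 = 155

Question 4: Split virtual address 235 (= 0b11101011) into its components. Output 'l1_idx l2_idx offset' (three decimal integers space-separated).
vaddr = 235 = 0b11101011
  top 2 bits -> l1_idx = 3
  next 3 bits -> l2_idx = 5
  bottom 3 bits -> offset = 3

Answer: 3 5 3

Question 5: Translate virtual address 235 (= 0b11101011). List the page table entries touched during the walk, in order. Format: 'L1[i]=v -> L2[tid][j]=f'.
Answer: L1[3]=1 -> L2[1][5]=98

Derivation:
vaddr = 235 = 0b11101011
Split: l1_idx=3, l2_idx=5, offset=3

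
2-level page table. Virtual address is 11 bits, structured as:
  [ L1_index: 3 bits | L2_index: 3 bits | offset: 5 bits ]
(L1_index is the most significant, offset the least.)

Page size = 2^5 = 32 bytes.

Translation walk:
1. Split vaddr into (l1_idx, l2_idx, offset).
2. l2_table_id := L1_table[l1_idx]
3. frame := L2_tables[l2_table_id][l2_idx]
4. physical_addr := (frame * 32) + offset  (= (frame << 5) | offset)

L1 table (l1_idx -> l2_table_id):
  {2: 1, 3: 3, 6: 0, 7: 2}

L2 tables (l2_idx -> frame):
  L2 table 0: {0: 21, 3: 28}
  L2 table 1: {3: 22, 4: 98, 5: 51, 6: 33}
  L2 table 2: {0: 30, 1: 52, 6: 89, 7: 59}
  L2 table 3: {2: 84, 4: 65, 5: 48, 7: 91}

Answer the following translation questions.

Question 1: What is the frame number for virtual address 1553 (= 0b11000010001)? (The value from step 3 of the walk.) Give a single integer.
Answer: 21

Derivation:
vaddr = 1553: l1_idx=6, l2_idx=0
L1[6] = 0; L2[0][0] = 21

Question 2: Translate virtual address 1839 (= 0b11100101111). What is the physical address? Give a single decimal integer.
vaddr = 1839 = 0b11100101111
Split: l1_idx=7, l2_idx=1, offset=15
L1[7] = 2
L2[2][1] = 52
paddr = 52 * 32 + 15 = 1679

Answer: 1679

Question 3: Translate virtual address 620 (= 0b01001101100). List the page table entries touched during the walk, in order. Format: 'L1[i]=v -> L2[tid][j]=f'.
vaddr = 620 = 0b01001101100
Split: l1_idx=2, l2_idx=3, offset=12

Answer: L1[2]=1 -> L2[1][3]=22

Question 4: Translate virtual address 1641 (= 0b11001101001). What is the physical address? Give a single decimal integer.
vaddr = 1641 = 0b11001101001
Split: l1_idx=6, l2_idx=3, offset=9
L1[6] = 0
L2[0][3] = 28
paddr = 28 * 32 + 9 = 905

Answer: 905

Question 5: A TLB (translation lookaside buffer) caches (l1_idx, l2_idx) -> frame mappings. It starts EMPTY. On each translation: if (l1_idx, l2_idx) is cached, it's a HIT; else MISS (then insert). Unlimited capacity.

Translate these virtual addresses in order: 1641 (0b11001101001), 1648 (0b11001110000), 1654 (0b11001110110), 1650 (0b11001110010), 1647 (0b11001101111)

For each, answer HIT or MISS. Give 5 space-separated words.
vaddr=1641: (6,3) not in TLB -> MISS, insert
vaddr=1648: (6,3) in TLB -> HIT
vaddr=1654: (6,3) in TLB -> HIT
vaddr=1650: (6,3) in TLB -> HIT
vaddr=1647: (6,3) in TLB -> HIT

Answer: MISS HIT HIT HIT HIT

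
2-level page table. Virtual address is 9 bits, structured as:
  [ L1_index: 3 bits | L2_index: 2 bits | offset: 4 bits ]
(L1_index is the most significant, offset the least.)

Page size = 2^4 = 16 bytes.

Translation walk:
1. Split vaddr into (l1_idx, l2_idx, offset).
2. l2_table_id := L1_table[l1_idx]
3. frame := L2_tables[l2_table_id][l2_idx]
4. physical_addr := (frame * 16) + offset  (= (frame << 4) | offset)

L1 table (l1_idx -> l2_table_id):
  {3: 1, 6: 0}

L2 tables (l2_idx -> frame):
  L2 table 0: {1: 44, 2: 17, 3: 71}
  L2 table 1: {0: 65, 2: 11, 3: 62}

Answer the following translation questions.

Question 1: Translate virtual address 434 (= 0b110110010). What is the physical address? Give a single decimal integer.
Answer: 1138

Derivation:
vaddr = 434 = 0b110110010
Split: l1_idx=6, l2_idx=3, offset=2
L1[6] = 0
L2[0][3] = 71
paddr = 71 * 16 + 2 = 1138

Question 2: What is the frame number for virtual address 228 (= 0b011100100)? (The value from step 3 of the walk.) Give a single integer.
vaddr = 228: l1_idx=3, l2_idx=2
L1[3] = 1; L2[1][2] = 11

Answer: 11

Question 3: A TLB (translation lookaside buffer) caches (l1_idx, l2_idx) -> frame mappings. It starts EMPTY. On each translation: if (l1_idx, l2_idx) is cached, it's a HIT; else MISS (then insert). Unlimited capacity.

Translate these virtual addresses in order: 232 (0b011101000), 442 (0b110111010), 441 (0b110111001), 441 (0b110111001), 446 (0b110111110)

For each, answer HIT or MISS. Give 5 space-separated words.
Answer: MISS MISS HIT HIT HIT

Derivation:
vaddr=232: (3,2) not in TLB -> MISS, insert
vaddr=442: (6,3) not in TLB -> MISS, insert
vaddr=441: (6,3) in TLB -> HIT
vaddr=441: (6,3) in TLB -> HIT
vaddr=446: (6,3) in TLB -> HIT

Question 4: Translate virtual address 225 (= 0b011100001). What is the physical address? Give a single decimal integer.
vaddr = 225 = 0b011100001
Split: l1_idx=3, l2_idx=2, offset=1
L1[3] = 1
L2[1][2] = 11
paddr = 11 * 16 + 1 = 177

Answer: 177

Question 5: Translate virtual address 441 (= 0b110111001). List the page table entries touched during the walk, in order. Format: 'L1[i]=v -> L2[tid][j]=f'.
Answer: L1[6]=0 -> L2[0][3]=71

Derivation:
vaddr = 441 = 0b110111001
Split: l1_idx=6, l2_idx=3, offset=9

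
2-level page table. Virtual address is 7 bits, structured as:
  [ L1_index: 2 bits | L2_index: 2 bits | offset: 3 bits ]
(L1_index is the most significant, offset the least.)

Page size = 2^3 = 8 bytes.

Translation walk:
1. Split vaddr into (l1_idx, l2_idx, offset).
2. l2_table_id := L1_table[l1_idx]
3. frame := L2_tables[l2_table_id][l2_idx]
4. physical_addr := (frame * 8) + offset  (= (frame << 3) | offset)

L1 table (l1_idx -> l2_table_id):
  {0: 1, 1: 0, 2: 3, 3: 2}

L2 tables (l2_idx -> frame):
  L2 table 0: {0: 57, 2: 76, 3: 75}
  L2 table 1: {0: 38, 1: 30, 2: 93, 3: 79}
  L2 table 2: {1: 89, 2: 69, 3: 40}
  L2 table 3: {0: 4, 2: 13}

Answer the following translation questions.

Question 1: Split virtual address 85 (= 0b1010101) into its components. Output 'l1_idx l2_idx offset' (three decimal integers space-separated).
Answer: 2 2 5

Derivation:
vaddr = 85 = 0b1010101
  top 2 bits -> l1_idx = 2
  next 2 bits -> l2_idx = 2
  bottom 3 bits -> offset = 5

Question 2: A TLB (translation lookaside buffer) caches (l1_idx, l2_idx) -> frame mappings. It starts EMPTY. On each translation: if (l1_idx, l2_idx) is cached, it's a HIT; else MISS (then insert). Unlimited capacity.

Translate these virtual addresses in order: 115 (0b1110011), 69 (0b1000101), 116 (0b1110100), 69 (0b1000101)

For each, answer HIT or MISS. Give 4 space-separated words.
Answer: MISS MISS HIT HIT

Derivation:
vaddr=115: (3,2) not in TLB -> MISS, insert
vaddr=69: (2,0) not in TLB -> MISS, insert
vaddr=116: (3,2) in TLB -> HIT
vaddr=69: (2,0) in TLB -> HIT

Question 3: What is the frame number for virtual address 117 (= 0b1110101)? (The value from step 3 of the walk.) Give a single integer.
Answer: 69

Derivation:
vaddr = 117: l1_idx=3, l2_idx=2
L1[3] = 2; L2[2][2] = 69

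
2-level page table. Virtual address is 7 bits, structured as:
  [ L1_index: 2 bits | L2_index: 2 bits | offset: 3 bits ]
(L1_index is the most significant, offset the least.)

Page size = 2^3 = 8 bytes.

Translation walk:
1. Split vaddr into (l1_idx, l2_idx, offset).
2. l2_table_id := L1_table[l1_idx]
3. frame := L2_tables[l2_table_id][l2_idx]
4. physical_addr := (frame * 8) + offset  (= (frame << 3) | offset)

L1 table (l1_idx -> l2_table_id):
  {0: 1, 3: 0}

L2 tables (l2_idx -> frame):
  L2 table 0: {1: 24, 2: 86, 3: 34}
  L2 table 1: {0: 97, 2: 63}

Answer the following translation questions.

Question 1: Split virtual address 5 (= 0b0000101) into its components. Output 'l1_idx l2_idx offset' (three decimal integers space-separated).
vaddr = 5 = 0b0000101
  top 2 bits -> l1_idx = 0
  next 2 bits -> l2_idx = 0
  bottom 3 bits -> offset = 5

Answer: 0 0 5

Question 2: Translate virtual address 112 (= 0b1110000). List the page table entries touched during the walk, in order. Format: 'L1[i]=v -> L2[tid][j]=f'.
Answer: L1[3]=0 -> L2[0][2]=86

Derivation:
vaddr = 112 = 0b1110000
Split: l1_idx=3, l2_idx=2, offset=0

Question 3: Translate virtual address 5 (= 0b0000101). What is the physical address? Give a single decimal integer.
vaddr = 5 = 0b0000101
Split: l1_idx=0, l2_idx=0, offset=5
L1[0] = 1
L2[1][0] = 97
paddr = 97 * 8 + 5 = 781

Answer: 781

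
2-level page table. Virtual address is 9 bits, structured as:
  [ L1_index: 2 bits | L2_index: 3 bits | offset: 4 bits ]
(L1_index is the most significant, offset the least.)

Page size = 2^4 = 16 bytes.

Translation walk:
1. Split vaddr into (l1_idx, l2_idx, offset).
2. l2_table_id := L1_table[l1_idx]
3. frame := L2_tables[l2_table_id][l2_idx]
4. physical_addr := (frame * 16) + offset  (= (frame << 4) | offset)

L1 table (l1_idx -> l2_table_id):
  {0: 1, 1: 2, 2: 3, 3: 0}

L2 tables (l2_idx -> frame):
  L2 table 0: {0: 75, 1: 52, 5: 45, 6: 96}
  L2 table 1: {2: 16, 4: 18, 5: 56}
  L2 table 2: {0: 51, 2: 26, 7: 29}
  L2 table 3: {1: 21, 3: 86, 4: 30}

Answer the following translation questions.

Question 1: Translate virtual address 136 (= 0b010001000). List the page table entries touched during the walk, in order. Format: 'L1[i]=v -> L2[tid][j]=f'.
Answer: L1[1]=2 -> L2[2][0]=51

Derivation:
vaddr = 136 = 0b010001000
Split: l1_idx=1, l2_idx=0, offset=8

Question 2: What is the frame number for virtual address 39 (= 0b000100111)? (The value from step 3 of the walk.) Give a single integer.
Answer: 16

Derivation:
vaddr = 39: l1_idx=0, l2_idx=2
L1[0] = 1; L2[1][2] = 16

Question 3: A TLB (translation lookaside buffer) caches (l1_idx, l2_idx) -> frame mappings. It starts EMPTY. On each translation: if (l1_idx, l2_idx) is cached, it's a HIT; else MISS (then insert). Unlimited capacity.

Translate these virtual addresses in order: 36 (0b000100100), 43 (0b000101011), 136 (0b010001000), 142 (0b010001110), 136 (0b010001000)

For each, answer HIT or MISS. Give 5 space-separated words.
vaddr=36: (0,2) not in TLB -> MISS, insert
vaddr=43: (0,2) in TLB -> HIT
vaddr=136: (1,0) not in TLB -> MISS, insert
vaddr=142: (1,0) in TLB -> HIT
vaddr=136: (1,0) in TLB -> HIT

Answer: MISS HIT MISS HIT HIT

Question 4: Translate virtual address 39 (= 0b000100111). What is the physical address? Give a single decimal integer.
vaddr = 39 = 0b000100111
Split: l1_idx=0, l2_idx=2, offset=7
L1[0] = 1
L2[1][2] = 16
paddr = 16 * 16 + 7 = 263

Answer: 263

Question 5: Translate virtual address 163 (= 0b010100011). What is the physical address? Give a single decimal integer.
vaddr = 163 = 0b010100011
Split: l1_idx=1, l2_idx=2, offset=3
L1[1] = 2
L2[2][2] = 26
paddr = 26 * 16 + 3 = 419

Answer: 419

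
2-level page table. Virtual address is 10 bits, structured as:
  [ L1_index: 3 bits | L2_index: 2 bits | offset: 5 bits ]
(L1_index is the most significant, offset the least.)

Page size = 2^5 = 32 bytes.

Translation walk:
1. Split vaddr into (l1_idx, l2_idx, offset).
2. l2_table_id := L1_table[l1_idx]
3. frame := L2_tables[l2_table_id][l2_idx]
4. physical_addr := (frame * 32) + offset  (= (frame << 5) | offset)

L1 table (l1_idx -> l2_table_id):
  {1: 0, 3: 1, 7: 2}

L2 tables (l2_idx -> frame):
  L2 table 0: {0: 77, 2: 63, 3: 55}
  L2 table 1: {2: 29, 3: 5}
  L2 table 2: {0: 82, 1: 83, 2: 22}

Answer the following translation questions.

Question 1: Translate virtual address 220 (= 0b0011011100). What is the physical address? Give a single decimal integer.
Answer: 2044

Derivation:
vaddr = 220 = 0b0011011100
Split: l1_idx=1, l2_idx=2, offset=28
L1[1] = 0
L2[0][2] = 63
paddr = 63 * 32 + 28 = 2044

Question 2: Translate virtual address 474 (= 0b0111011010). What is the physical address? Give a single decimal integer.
Answer: 954

Derivation:
vaddr = 474 = 0b0111011010
Split: l1_idx=3, l2_idx=2, offset=26
L1[3] = 1
L2[1][2] = 29
paddr = 29 * 32 + 26 = 954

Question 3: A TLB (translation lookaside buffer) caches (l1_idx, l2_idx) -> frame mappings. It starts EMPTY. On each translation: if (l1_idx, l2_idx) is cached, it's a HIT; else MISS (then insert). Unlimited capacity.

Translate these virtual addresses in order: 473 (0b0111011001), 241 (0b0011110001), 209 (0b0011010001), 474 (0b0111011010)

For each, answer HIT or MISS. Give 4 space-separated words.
Answer: MISS MISS MISS HIT

Derivation:
vaddr=473: (3,2) not in TLB -> MISS, insert
vaddr=241: (1,3) not in TLB -> MISS, insert
vaddr=209: (1,2) not in TLB -> MISS, insert
vaddr=474: (3,2) in TLB -> HIT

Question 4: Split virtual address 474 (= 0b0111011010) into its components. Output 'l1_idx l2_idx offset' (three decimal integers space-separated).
Answer: 3 2 26

Derivation:
vaddr = 474 = 0b0111011010
  top 3 bits -> l1_idx = 3
  next 2 bits -> l2_idx = 2
  bottom 5 bits -> offset = 26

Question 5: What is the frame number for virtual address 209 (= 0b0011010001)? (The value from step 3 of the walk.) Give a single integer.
vaddr = 209: l1_idx=1, l2_idx=2
L1[1] = 0; L2[0][2] = 63

Answer: 63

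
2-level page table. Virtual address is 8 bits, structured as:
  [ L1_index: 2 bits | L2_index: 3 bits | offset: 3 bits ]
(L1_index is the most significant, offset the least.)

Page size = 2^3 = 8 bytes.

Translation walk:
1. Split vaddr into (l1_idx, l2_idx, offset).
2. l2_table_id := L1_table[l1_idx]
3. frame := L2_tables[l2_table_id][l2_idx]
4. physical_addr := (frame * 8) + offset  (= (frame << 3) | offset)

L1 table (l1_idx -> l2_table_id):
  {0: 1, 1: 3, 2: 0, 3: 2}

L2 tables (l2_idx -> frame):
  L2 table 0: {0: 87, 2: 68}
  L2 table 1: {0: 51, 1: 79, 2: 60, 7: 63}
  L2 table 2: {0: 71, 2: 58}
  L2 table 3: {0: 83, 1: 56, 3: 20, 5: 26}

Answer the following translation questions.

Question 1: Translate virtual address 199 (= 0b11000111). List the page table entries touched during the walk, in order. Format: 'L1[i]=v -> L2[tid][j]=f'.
vaddr = 199 = 0b11000111
Split: l1_idx=3, l2_idx=0, offset=7

Answer: L1[3]=2 -> L2[2][0]=71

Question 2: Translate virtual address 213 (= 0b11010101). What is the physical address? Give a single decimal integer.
Answer: 469

Derivation:
vaddr = 213 = 0b11010101
Split: l1_idx=3, l2_idx=2, offset=5
L1[3] = 2
L2[2][2] = 58
paddr = 58 * 8 + 5 = 469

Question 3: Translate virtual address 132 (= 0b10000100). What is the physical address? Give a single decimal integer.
vaddr = 132 = 0b10000100
Split: l1_idx=2, l2_idx=0, offset=4
L1[2] = 0
L2[0][0] = 87
paddr = 87 * 8 + 4 = 700

Answer: 700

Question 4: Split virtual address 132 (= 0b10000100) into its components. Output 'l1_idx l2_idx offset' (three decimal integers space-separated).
vaddr = 132 = 0b10000100
  top 2 bits -> l1_idx = 2
  next 3 bits -> l2_idx = 0
  bottom 3 bits -> offset = 4

Answer: 2 0 4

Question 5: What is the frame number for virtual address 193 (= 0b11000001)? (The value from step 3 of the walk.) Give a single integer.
vaddr = 193: l1_idx=3, l2_idx=0
L1[3] = 2; L2[2][0] = 71

Answer: 71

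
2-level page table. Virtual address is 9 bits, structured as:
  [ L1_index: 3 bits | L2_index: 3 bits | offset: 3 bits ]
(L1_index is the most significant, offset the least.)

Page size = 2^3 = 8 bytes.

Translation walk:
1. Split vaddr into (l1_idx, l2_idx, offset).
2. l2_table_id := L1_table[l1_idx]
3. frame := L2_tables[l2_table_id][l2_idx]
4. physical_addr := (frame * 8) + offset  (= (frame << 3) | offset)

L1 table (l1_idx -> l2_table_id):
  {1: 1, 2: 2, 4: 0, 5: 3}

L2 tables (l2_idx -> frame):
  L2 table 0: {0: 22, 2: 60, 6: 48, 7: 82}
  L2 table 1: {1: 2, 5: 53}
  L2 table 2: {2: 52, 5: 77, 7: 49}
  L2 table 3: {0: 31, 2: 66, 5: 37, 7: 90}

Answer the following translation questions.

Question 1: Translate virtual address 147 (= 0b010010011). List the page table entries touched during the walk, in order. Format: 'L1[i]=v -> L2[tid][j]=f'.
vaddr = 147 = 0b010010011
Split: l1_idx=2, l2_idx=2, offset=3

Answer: L1[2]=2 -> L2[2][2]=52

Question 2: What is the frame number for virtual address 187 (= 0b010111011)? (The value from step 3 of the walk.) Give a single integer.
Answer: 49

Derivation:
vaddr = 187: l1_idx=2, l2_idx=7
L1[2] = 2; L2[2][7] = 49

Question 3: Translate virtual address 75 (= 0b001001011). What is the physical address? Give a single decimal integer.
vaddr = 75 = 0b001001011
Split: l1_idx=1, l2_idx=1, offset=3
L1[1] = 1
L2[1][1] = 2
paddr = 2 * 8 + 3 = 19

Answer: 19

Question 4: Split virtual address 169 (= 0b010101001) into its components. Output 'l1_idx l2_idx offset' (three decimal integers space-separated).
Answer: 2 5 1

Derivation:
vaddr = 169 = 0b010101001
  top 3 bits -> l1_idx = 2
  next 3 bits -> l2_idx = 5
  bottom 3 bits -> offset = 1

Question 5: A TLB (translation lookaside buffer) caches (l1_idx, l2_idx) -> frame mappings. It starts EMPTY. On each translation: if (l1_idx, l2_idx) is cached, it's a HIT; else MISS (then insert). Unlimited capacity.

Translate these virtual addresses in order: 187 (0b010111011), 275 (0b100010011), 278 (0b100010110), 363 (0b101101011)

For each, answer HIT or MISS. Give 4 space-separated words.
Answer: MISS MISS HIT MISS

Derivation:
vaddr=187: (2,7) not in TLB -> MISS, insert
vaddr=275: (4,2) not in TLB -> MISS, insert
vaddr=278: (4,2) in TLB -> HIT
vaddr=363: (5,5) not in TLB -> MISS, insert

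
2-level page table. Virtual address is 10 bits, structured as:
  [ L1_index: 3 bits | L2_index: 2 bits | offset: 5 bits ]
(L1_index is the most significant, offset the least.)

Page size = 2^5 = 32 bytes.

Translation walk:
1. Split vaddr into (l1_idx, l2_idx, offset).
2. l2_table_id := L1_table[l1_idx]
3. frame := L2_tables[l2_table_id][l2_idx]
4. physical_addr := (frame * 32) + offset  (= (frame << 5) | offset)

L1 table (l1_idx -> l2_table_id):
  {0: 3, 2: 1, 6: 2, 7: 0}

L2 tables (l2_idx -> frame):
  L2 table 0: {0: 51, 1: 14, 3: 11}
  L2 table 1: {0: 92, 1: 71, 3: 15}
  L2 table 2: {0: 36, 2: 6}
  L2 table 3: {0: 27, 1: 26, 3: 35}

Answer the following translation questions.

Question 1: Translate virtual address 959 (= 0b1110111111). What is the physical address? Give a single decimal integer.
Answer: 479

Derivation:
vaddr = 959 = 0b1110111111
Split: l1_idx=7, l2_idx=1, offset=31
L1[7] = 0
L2[0][1] = 14
paddr = 14 * 32 + 31 = 479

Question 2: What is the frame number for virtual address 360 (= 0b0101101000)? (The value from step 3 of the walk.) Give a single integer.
vaddr = 360: l1_idx=2, l2_idx=3
L1[2] = 1; L2[1][3] = 15

Answer: 15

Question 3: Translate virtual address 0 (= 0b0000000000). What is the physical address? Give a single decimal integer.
Answer: 864

Derivation:
vaddr = 0 = 0b0000000000
Split: l1_idx=0, l2_idx=0, offset=0
L1[0] = 3
L2[3][0] = 27
paddr = 27 * 32 + 0 = 864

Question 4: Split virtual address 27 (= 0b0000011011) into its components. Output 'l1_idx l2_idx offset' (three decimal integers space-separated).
vaddr = 27 = 0b0000011011
  top 3 bits -> l1_idx = 0
  next 2 bits -> l2_idx = 0
  bottom 5 bits -> offset = 27

Answer: 0 0 27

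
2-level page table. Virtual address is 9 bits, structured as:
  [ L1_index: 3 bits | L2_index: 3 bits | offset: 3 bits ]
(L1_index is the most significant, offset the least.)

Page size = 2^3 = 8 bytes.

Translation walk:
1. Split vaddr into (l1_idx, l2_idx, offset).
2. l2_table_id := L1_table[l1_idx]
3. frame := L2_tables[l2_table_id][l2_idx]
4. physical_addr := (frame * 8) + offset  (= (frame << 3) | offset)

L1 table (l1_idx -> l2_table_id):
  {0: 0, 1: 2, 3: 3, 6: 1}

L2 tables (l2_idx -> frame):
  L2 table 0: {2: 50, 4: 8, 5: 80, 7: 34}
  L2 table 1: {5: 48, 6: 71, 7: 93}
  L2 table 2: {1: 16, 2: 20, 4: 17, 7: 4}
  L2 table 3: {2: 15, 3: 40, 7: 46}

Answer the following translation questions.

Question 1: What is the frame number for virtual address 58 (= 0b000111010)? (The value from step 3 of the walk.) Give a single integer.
vaddr = 58: l1_idx=0, l2_idx=7
L1[0] = 0; L2[0][7] = 34

Answer: 34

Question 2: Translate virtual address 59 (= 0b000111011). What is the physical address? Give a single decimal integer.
vaddr = 59 = 0b000111011
Split: l1_idx=0, l2_idx=7, offset=3
L1[0] = 0
L2[0][7] = 34
paddr = 34 * 8 + 3 = 275

Answer: 275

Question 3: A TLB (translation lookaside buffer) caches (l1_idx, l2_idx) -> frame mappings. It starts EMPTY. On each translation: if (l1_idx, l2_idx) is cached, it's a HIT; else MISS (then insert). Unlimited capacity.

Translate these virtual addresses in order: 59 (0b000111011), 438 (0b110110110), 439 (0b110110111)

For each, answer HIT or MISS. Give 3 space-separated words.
Answer: MISS MISS HIT

Derivation:
vaddr=59: (0,7) not in TLB -> MISS, insert
vaddr=438: (6,6) not in TLB -> MISS, insert
vaddr=439: (6,6) in TLB -> HIT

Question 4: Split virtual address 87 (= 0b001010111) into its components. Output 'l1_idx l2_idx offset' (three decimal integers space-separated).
vaddr = 87 = 0b001010111
  top 3 bits -> l1_idx = 1
  next 3 bits -> l2_idx = 2
  bottom 3 bits -> offset = 7

Answer: 1 2 7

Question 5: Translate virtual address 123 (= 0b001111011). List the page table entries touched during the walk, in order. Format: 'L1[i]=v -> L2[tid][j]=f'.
vaddr = 123 = 0b001111011
Split: l1_idx=1, l2_idx=7, offset=3

Answer: L1[1]=2 -> L2[2][7]=4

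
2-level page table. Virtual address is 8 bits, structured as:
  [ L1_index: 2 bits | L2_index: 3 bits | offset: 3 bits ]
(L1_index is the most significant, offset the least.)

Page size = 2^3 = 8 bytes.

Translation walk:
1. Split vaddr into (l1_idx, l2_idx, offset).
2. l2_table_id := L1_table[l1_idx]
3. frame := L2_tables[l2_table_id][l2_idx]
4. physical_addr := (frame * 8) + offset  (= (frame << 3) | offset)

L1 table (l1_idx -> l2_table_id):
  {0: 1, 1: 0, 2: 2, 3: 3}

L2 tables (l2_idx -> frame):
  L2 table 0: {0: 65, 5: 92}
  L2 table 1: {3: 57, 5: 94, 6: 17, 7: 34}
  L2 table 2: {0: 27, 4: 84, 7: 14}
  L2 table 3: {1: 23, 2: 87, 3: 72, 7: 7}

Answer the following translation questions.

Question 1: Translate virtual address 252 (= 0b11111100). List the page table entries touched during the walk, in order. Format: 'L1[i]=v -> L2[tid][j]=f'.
vaddr = 252 = 0b11111100
Split: l1_idx=3, l2_idx=7, offset=4

Answer: L1[3]=3 -> L2[3][7]=7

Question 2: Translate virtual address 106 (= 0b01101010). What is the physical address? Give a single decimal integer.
Answer: 738

Derivation:
vaddr = 106 = 0b01101010
Split: l1_idx=1, l2_idx=5, offset=2
L1[1] = 0
L2[0][5] = 92
paddr = 92 * 8 + 2 = 738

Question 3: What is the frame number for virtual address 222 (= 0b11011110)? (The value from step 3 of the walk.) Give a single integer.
vaddr = 222: l1_idx=3, l2_idx=3
L1[3] = 3; L2[3][3] = 72

Answer: 72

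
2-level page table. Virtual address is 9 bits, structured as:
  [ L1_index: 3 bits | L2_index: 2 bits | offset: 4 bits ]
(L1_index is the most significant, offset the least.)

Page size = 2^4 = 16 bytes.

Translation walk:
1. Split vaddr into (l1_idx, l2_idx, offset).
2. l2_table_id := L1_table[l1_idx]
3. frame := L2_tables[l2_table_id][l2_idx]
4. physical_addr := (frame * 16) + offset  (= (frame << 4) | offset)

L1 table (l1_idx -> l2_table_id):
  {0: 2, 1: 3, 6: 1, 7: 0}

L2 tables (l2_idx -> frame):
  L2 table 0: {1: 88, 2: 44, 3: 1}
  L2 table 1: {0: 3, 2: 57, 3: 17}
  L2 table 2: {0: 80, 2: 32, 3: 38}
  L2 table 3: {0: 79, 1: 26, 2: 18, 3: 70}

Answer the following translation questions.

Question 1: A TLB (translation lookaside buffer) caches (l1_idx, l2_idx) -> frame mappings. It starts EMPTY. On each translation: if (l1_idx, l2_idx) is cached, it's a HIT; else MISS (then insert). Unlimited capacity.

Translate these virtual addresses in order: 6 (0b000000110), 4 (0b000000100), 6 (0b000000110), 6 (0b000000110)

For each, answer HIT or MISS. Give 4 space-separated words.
Answer: MISS HIT HIT HIT

Derivation:
vaddr=6: (0,0) not in TLB -> MISS, insert
vaddr=4: (0,0) in TLB -> HIT
vaddr=6: (0,0) in TLB -> HIT
vaddr=6: (0,0) in TLB -> HIT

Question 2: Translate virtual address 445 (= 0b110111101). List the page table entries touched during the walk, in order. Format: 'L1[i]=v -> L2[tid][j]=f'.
Answer: L1[6]=1 -> L2[1][3]=17

Derivation:
vaddr = 445 = 0b110111101
Split: l1_idx=6, l2_idx=3, offset=13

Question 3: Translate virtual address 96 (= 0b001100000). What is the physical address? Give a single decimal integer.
Answer: 288

Derivation:
vaddr = 96 = 0b001100000
Split: l1_idx=1, l2_idx=2, offset=0
L1[1] = 3
L2[3][2] = 18
paddr = 18 * 16 + 0 = 288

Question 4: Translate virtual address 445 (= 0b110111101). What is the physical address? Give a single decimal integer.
Answer: 285

Derivation:
vaddr = 445 = 0b110111101
Split: l1_idx=6, l2_idx=3, offset=13
L1[6] = 1
L2[1][3] = 17
paddr = 17 * 16 + 13 = 285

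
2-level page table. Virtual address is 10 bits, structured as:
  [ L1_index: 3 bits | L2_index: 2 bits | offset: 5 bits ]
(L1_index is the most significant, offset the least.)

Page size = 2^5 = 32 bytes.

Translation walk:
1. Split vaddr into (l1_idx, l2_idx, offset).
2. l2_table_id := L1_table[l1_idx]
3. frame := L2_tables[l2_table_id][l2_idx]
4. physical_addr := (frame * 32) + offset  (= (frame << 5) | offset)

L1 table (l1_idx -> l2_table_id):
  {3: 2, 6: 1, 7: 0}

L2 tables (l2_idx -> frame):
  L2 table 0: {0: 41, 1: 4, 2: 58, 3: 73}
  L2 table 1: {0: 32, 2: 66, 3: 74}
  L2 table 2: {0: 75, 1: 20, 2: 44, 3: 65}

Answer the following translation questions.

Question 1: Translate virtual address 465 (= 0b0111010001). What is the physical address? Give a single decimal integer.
Answer: 1425

Derivation:
vaddr = 465 = 0b0111010001
Split: l1_idx=3, l2_idx=2, offset=17
L1[3] = 2
L2[2][2] = 44
paddr = 44 * 32 + 17 = 1425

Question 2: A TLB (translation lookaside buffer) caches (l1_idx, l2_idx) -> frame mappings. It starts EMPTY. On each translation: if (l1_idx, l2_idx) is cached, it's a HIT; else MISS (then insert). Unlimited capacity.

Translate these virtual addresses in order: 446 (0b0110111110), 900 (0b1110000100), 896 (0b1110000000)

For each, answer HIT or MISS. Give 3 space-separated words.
Answer: MISS MISS HIT

Derivation:
vaddr=446: (3,1) not in TLB -> MISS, insert
vaddr=900: (7,0) not in TLB -> MISS, insert
vaddr=896: (7,0) in TLB -> HIT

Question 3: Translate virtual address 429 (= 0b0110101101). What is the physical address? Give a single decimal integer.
vaddr = 429 = 0b0110101101
Split: l1_idx=3, l2_idx=1, offset=13
L1[3] = 2
L2[2][1] = 20
paddr = 20 * 32 + 13 = 653

Answer: 653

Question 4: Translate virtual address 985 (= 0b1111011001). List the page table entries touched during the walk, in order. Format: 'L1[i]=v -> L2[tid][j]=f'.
Answer: L1[7]=0 -> L2[0][2]=58

Derivation:
vaddr = 985 = 0b1111011001
Split: l1_idx=7, l2_idx=2, offset=25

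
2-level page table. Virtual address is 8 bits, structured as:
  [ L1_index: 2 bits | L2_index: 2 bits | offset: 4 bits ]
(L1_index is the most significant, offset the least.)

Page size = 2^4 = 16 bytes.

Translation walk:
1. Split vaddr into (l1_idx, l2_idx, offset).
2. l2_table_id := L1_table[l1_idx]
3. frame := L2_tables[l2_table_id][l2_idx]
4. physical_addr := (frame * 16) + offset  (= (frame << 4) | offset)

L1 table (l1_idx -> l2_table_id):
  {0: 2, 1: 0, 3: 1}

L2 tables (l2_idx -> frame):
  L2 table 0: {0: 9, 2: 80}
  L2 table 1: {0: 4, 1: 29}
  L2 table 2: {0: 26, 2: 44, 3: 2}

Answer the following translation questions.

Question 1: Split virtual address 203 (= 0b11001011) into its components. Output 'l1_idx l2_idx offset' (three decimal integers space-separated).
Answer: 3 0 11

Derivation:
vaddr = 203 = 0b11001011
  top 2 bits -> l1_idx = 3
  next 2 bits -> l2_idx = 0
  bottom 4 bits -> offset = 11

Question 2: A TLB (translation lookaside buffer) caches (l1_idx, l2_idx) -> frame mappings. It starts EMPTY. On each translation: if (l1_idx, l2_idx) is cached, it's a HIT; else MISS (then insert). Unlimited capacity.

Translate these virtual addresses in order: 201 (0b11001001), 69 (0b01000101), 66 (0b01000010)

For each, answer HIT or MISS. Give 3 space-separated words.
Answer: MISS MISS HIT

Derivation:
vaddr=201: (3,0) not in TLB -> MISS, insert
vaddr=69: (1,0) not in TLB -> MISS, insert
vaddr=66: (1,0) in TLB -> HIT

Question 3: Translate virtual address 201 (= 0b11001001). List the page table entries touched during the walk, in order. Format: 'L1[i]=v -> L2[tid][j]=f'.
Answer: L1[3]=1 -> L2[1][0]=4

Derivation:
vaddr = 201 = 0b11001001
Split: l1_idx=3, l2_idx=0, offset=9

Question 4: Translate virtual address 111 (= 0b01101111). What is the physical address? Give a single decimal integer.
vaddr = 111 = 0b01101111
Split: l1_idx=1, l2_idx=2, offset=15
L1[1] = 0
L2[0][2] = 80
paddr = 80 * 16 + 15 = 1295

Answer: 1295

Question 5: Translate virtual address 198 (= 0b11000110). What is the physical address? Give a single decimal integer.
vaddr = 198 = 0b11000110
Split: l1_idx=3, l2_idx=0, offset=6
L1[3] = 1
L2[1][0] = 4
paddr = 4 * 16 + 6 = 70

Answer: 70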